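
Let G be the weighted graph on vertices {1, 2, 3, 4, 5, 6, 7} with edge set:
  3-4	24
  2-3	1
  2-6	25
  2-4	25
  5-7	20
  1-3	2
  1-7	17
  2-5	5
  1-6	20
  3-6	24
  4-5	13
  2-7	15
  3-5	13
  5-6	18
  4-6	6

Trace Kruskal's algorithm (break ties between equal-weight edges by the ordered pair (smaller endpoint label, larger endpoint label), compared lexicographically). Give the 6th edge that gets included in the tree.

Sort edges by weight, then run Kruskal:
2-3 (1): add. Components now {1} {2,3} {4} {5} {6} {7}
1-3 (2): add. Components now {1,2,3} {4} {5} {6} {7}
2-5 (5): add. Components now {1,2,3,5} {4} {6} {7}
4-6 (6): add. Components now {1,2,3,5} {4,6} {7}
3-5 (13): skip — 3 and 5 already connected.
4-5 (13): add. Components now {1,2,3,4,5,6} {7}
2-7 (15): add. Components now {1,2,3,4,5,6,7}
The 6th edge added is 2-7.

2-7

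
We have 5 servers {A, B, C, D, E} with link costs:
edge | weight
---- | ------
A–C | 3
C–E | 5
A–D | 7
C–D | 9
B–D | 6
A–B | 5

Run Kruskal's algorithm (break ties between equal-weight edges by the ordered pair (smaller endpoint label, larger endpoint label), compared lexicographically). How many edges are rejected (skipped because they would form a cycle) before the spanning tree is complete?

Sort edges by weight, then run Kruskal:
A–C (3): add. Components now {A,C} {B} {D} {E}
A–B (5): add. Components now {A,B,C} {D} {E}
C–E (5): add. Components now {A,B,C,E} {D}
B–D (6): add. Components now {A,B,C,D,E}
Edges rejected before the tree was complete: 0.

0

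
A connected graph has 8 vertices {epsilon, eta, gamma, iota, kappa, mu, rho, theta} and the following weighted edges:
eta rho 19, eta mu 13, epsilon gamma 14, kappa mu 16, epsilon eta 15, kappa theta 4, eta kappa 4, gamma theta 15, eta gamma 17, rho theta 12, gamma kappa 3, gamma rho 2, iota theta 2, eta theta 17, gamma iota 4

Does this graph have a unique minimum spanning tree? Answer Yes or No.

Sort edges by weight, then run Kruskal:
gamma rho (2): add — endpoints in different components.
iota theta (2): add — endpoints in different components.
gamma kappa (3): add — endpoints in different components.
eta kappa (4): add — endpoints in different components.
gamma iota (4): add — endpoints in different components.
kappa theta (4): skip — theta and kappa already connected.
rho theta (12): skip — theta and rho already connected.
eta mu (13): add — endpoints in different components.
epsilon gamma (14): add — endpoints in different components.
Non-tree edge kappa theta has weight 4, equal to the heaviest edge on its tree cycle — swapping gives another MST of the same weight. Not unique.

No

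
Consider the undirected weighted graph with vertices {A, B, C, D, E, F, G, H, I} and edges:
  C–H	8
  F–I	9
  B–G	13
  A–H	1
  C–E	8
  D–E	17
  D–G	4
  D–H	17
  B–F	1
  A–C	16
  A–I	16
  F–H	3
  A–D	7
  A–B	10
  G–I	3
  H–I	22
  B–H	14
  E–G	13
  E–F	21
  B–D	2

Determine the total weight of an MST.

30

Kruskal: consider edges lightest-first.
A–H (1): add — endpoints in different components.
B–F (1): add — endpoints in different components.
B–D (2): add — endpoints in different components.
F–H (3): add — endpoints in different components.
G–I (3): add — endpoints in different components.
D–G (4): add — endpoints in different components.
A–D (7): skip — A and D already connected.
C–E (8): add — endpoints in different components.
C–H (8): add — endpoints in different components.
MST edges: A–H, B–F, B–D, F–H, G–I, D–G, C–E, C–H; total weight 1+1+2+3+3+4+8+8 = 30.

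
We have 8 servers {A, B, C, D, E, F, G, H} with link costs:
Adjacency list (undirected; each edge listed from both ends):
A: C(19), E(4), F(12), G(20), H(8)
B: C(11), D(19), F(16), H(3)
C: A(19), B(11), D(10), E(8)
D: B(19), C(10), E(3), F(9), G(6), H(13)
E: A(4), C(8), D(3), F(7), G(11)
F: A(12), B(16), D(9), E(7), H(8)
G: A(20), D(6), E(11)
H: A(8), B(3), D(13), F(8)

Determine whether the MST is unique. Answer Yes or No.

No

Kruskal's algorithm — process edges by increasing weight (ties by edge label):
B–H (3): add — endpoints in different components.
D–E (3): add — endpoints in different components.
A–E (4): add — endpoints in different components.
D–G (6): add — endpoints in different components.
E–F (7): add — endpoints in different components.
A–H (8): add — endpoints in different components.
C–E (8): add — endpoints in different components.
Non-tree edge F–H has weight 8, equal to the heaviest edge on its tree cycle — swapping gives another MST of the same weight. Not unique.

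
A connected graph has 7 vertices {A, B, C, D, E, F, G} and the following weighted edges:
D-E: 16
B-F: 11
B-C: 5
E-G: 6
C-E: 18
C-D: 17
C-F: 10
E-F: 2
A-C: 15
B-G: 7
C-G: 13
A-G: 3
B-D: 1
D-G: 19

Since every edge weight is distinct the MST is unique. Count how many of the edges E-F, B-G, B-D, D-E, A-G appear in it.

4

Kruskal: consider edges lightest-first.
B-D (1): add. Components now {A} {B,D} {C} {E} {F} {G}
E-F (2): add. Components now {A} {B,D} {C} {E,F} {G}
A-G (3): add. Components now {A,G} {B,D} {C} {E,F}
B-C (5): add. Components now {A,G} {B,C,D} {E,F}
E-G (6): add. Components now {A,E,F,G} {B,C,D}
B-G (7): add. Components now {A,B,C,D,E,F,G}
MST edge set: {B-D, E-F, A-G, B-C, E-G, B-G}.
Of the listed edges, {E-F, B-G, B-D, A-G} are in the MST → 4.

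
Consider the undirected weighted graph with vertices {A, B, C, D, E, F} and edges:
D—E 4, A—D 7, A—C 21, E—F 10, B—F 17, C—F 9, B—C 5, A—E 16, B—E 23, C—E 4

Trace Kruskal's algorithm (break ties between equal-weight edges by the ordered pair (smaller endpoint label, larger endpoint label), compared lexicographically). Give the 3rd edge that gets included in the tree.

Sort edges by weight, then run Kruskal:
C—E (4): add. Components now {A} {B} {C,E} {D} {F}
D—E (4): add. Components now {A} {B} {C,D,E} {F}
B—C (5): add. Components now {A} {B,C,D,E} {F}
A—D (7): add. Components now {A,B,C,D,E} {F}
C—F (9): add. Components now {A,B,C,D,E,F}
The 3rd edge added is B—C.

B-C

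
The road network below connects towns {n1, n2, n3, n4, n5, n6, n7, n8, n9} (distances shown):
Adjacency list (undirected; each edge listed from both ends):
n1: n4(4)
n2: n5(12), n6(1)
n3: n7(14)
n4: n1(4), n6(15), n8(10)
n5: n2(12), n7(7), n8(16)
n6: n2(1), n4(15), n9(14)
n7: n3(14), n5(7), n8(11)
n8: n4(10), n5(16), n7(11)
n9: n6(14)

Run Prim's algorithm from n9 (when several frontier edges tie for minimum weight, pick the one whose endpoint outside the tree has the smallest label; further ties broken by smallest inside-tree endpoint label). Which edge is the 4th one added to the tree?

n5-n7

Prim's algorithm from n9:
Step 1: cheapest edge leaving the tree is n6 n9 (14); add n6.
Step 2: cheapest edge leaving the tree is n2 n6 (1); add n2.
Step 3: cheapest edge leaving the tree is n2 n5 (12); add n5.
Step 4: cheapest edge leaving the tree is n5 n7 (7); add n7.
Step 5: cheapest edge leaving the tree is n7 n8 (11); add n8.
Step 6: cheapest edge leaving the tree is n4 n8 (10); add n4.
Step 7: cheapest edge leaving the tree is n1 n4 (4); add n1.
Step 8: cheapest edge leaving the tree is n3 n7 (14); add n3.
The 4th edge added is n5 n7.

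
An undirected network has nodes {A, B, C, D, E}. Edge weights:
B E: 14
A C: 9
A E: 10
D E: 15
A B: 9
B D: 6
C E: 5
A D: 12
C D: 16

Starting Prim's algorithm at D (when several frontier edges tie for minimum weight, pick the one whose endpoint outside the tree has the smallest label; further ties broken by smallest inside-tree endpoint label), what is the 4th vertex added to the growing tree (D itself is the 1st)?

Grow the tree from D using Prim:
Step 1: frontier [B D 6, A D 12, D E 15, C D 16] → take B D (6); add B.
Step 2: frontier [A B 9, B E 14, A D 12, D E 15, C D 16] → take A B (9); add A.
Step 3: frontier [A C 9, A E 10, B E 14, D E 15, C D 16] → take A C (9); add C.
Step 4: frontier [A E 10, B E 14, C E 5, D E 15] → take C E (5); add E.
Vertex order: D, B, A, C, E. The 4th vertex is C.

C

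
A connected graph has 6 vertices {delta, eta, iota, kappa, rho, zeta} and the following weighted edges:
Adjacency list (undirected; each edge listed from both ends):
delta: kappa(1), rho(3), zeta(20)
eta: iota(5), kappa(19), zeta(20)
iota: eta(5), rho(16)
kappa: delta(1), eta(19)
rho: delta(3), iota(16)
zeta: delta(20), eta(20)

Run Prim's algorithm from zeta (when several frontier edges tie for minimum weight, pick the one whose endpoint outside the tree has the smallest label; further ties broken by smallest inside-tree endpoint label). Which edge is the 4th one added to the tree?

Prim's algorithm from zeta:
Step 1: frontier [delta zeta 20, eta zeta 20] → take delta zeta (20); add delta.
Step 2: frontier [delta kappa 1, delta rho 3, eta zeta 20] → take delta kappa (1); add kappa.
Step 3: frontier [delta rho 3, eta kappa 19, eta zeta 20] → take delta rho (3); add rho.
Step 4: frontier [eta kappa 19, iota rho 16, eta zeta 20] → take iota rho (16); add iota.
Step 5: frontier [eta iota 5, eta kappa 19, eta zeta 20] → take eta iota (5); add eta.
The 4th edge added is iota rho.

iota-rho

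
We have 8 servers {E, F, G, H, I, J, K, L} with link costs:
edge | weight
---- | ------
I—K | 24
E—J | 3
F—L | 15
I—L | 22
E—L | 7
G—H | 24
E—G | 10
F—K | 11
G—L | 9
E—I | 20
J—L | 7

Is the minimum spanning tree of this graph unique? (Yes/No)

No

Kruskal's algorithm — process edges by increasing weight (ties by edge label):
E—J (3): add — endpoints in different components.
E—L (7): add — endpoints in different components.
J—L (7): skip — J and L already connected.
G—L (9): add — endpoints in different components.
E—G (10): skip — E and G already connected.
F—K (11): add — endpoints in different components.
F—L (15): add — endpoints in different components.
E—I (20): add — endpoints in different components.
I—L (22): skip — I and L already connected.
G—H (24): add — endpoints in different components.
Non-tree edge J—L has weight 7, equal to the heaviest edge on its tree cycle — swapping gives another MST of the same weight. Not unique.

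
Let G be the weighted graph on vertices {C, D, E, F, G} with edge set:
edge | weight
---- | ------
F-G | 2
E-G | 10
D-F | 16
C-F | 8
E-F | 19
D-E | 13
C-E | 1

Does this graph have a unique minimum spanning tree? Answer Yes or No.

Kruskal: consider edges lightest-first.
C-E (1): add — endpoints in different components.
F-G (2): add — endpoints in different components.
C-F (8): add — endpoints in different components.
E-G (10): skip — E and G already connected.
D-E (13): add — endpoints in different components.
Every non-tree edge has weight strictly greater than the heaviest edge on the tree path between its endpoints, so the MST is unique.

Yes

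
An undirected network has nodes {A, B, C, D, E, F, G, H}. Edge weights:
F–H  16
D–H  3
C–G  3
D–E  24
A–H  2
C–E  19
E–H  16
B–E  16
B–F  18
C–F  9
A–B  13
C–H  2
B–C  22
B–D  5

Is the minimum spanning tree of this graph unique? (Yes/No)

Sort edges by weight, then run Kruskal:
A–H (2): add — endpoints in different components.
C–H (2): add — endpoints in different components.
C–G (3): add — endpoints in different components.
D–H (3): add — endpoints in different components.
B–D (5): add — endpoints in different components.
C–F (9): add — endpoints in different components.
A–B (13): skip — A and B already connected.
B–E (16): add — endpoints in different components.
Non-tree edge E–H has weight 16, equal to the heaviest edge on its tree cycle — swapping gives another MST of the same weight. Not unique.

No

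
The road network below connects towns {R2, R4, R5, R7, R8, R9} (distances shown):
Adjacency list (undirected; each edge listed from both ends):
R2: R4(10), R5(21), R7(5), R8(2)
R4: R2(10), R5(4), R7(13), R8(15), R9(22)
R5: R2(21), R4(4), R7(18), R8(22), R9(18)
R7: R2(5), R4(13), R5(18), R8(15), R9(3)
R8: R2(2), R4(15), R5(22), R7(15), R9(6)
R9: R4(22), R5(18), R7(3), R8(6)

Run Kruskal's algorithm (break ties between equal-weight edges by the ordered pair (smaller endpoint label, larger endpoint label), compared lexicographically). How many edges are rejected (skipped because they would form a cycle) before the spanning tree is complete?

1

Kruskal: consider edges lightest-first.
R2—R8 (2): add — endpoints in different components.
R7—R9 (3): add — endpoints in different components.
R4—R5 (4): add — endpoints in different components.
R2—R7 (5): add — endpoints in different components.
R8—R9 (6): skip — R9 and R8 already connected.
R2—R4 (10): add — endpoints in different components.
Edges rejected before the tree was complete: 1.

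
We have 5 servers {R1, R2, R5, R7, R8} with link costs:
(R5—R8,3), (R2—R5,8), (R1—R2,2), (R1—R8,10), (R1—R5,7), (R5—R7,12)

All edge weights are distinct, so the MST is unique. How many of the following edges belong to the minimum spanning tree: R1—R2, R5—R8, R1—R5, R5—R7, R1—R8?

Sort edges by weight, then run Kruskal:
R1—R2 (2): add. Components now {R7} {R1,R2} {R5} {R8}
R5—R8 (3): add. Components now {R7} {R1,R2} {R5,R8}
R1—R5 (7): add. Components now {R7} {R1,R2,R5,R8}
R2—R5 (8): skip — R5 and R2 already connected.
R1—R8 (10): skip — R1 and R8 already connected.
R5—R7 (12): add. Components now {R1,R2,R5,R7,R8}
MST edge set: {R1—R2, R5—R8, R1—R5, R5—R7}.
Of the listed edges, {R1—R2, R5—R8, R1—R5, R5—R7} are in the MST → 4.

4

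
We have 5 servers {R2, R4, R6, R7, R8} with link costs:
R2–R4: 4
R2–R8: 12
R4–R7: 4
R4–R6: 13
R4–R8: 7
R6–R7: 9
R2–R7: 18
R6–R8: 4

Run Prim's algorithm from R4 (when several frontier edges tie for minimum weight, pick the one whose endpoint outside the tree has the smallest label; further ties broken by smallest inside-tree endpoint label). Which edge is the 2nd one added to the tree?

Prim, starting at R4.
Step 1: frontier [R2–R4 4, R4–R7 4, R4–R8 7, R4–R6 13] → take R2–R4 (4); add R2.
Step 2: frontier [R2–R8 12, R2–R7 18, R4–R7 4, R4–R8 7, R4–R6 13] → take R4–R7 (4); add R7.
Step 3: frontier [R2–R8 12, R4–R8 7, R4–R6 13, R6–R7 9] → take R4–R8 (7); add R8.
Step 4: frontier [R4–R6 13, R6–R7 9, R6–R8 4] → take R6–R8 (4); add R6.
The 2nd edge added is R4–R7.

R4-R7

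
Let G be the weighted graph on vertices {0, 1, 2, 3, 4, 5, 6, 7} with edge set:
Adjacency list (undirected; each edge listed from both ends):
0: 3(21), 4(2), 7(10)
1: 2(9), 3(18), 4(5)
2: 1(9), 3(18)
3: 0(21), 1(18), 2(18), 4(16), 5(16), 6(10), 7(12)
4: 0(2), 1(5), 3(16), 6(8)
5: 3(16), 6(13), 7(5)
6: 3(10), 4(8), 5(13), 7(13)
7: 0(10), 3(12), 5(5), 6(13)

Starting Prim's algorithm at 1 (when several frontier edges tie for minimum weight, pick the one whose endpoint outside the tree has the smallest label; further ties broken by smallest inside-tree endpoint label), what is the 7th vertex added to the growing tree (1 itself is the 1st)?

7

Prim's algorithm from 1:
Step 1: cheapest edge leaving the tree is 1 4 (5); add 4.
Step 2: cheapest edge leaving the tree is 0 4 (2); add 0.
Step 3: cheapest edge leaving the tree is 4 6 (8); add 6.
Step 4: cheapest edge leaving the tree is 1 2 (9); add 2.
Step 5: cheapest edge leaving the tree is 3 6 (10); add 3.
Step 6: cheapest edge leaving the tree is 0 7 (10); add 7.
Step 7: cheapest edge leaving the tree is 5 7 (5); add 5.
Vertex order: 1, 4, 0, 6, 2, 3, 7, 5. The 7th vertex is 7.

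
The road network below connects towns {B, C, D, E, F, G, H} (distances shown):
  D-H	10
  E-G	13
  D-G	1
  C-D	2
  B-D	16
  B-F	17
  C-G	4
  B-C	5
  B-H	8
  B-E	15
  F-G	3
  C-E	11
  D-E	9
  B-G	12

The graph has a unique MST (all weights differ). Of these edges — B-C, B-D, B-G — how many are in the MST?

1

Sort edges by weight, then run Kruskal:
D-G (1): add. Components now {B} {C} {D,G} {E} {F} {H}
C-D (2): add. Components now {B} {C,D,G} {E} {F} {H}
F-G (3): add. Components now {B} {C,D,F,G} {E} {H}
C-G (4): skip — C and G already connected.
B-C (5): add. Components now {B,C,D,F,G} {E} {H}
B-H (8): add. Components now {B,C,D,F,G,H} {E}
D-E (9): add. Components now {B,C,D,E,F,G,H}
MST edge set: {D-G, C-D, F-G, B-C, B-H, D-E}.
Of the listed edges, {B-C} are in the MST → 1.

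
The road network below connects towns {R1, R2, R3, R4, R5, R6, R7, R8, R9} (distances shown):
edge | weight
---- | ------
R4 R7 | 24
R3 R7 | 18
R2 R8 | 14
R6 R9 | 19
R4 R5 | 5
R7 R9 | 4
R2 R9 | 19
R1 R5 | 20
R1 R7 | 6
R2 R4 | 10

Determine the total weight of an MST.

95

Prim's algorithm from R5:
Step 1: frontier [R4 R5 5, R1 R5 20] → take R4 R5 (5); add R4.
Step 2: frontier [R2 R4 10, R4 R7 24, R1 R5 20] → take R2 R4 (10); add R2.
Step 3: frontier [R2 R8 14, R2 R9 19, R4 R7 24, R1 R5 20] → take R2 R8 (14); add R8.
Step 4: frontier [R2 R9 19, R4 R7 24, R1 R5 20] → take R2 R9 (19); add R9.
Step 5: frontier [R4 R7 24, R1 R5 20, R7 R9 4, R6 R9 19] → take R7 R9 (4); add R7.
Step 6: frontier [R1 R5 20, R1 R7 6, R3 R7 18, R6 R9 19] → take R1 R7 (6); add R1.
Step 7: frontier [R3 R7 18, R6 R9 19] → take R3 R7 (18); add R3.
Step 8: frontier [R6 R9 19] → take R6 R9 (19); add R6.
MST edges: R4 R5, R2 R4, R2 R8, R2 R9, R7 R9, R1 R7, R3 R7, R6 R9; total weight 5+10+14+19+4+6+18+19 = 95.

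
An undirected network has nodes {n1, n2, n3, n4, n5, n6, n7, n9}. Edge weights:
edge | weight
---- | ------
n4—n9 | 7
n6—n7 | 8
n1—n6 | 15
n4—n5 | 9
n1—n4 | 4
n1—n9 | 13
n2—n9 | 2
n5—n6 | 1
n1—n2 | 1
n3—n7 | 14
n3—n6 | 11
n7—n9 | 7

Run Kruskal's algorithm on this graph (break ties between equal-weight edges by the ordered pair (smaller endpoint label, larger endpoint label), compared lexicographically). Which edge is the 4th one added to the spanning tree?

Kruskal: consider edges lightest-first.
n1—n2 (1): add — endpoints in different components.
n5—n6 (1): add — endpoints in different components.
n2—n9 (2): add — endpoints in different components.
n1—n4 (4): add — endpoints in different components.
n4—n9 (7): skip — n9 and n4 already connected.
n7—n9 (7): add — endpoints in different components.
n6—n7 (8): add — endpoints in different components.
n4—n5 (9): skip — n5 and n4 already connected.
n3—n6 (11): add — endpoints in different components.
The 4th edge added is n1—n4.

n1-n4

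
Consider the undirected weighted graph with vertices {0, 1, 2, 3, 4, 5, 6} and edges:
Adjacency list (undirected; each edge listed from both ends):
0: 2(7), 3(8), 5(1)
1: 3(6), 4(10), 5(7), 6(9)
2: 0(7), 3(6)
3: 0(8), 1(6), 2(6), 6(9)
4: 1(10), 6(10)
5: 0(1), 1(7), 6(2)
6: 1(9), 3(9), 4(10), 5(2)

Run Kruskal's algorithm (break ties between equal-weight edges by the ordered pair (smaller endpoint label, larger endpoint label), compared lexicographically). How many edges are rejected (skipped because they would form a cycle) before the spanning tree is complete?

Sort edges by weight, then run Kruskal:
0 5 (1): add — endpoints in different components.
5 6 (2): add — endpoints in different components.
1 3 (6): add — endpoints in different components.
2 3 (6): add — endpoints in different components.
0 2 (7): add — endpoints in different components.
1 5 (7): skip — 1 and 5 already connected.
0 3 (8): skip — 0 and 3 already connected.
1 6 (9): skip — 1 and 6 already connected.
3 6 (9): skip — 3 and 6 already connected.
1 4 (10): add — endpoints in different components.
Edges rejected before the tree was complete: 4.

4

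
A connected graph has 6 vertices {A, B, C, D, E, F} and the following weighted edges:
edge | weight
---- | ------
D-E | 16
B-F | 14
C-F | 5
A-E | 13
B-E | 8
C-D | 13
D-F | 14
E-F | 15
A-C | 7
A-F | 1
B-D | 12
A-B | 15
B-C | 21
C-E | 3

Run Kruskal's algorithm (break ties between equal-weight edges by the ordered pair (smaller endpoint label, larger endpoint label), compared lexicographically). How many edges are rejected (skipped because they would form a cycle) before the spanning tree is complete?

Kruskal: consider edges lightest-first.
A-F (1): add. Components now {A,F} {B} {C} {D} {E}
C-E (3): add. Components now {A,F} {B} {C,E} {D}
C-F (5): add. Components now {A,C,E,F} {B} {D}
A-C (7): skip — A and C already connected.
B-E (8): add. Components now {A,B,C,E,F} {D}
B-D (12): add. Components now {A,B,C,D,E,F}
Edges rejected before the tree was complete: 1.

1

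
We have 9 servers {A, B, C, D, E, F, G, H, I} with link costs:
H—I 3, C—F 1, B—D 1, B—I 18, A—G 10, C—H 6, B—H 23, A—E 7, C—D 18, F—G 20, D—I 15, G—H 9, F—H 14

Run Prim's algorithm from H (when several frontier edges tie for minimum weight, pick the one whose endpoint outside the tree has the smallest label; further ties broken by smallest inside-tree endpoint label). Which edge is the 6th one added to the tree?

A-E

Grow the tree from H using Prim:
Step 1: frontier [H—I 3, C—H 6, G—H 9, F—H 14, B—H 23] → take H—I (3); add I.
Step 2: frontier [C—H 6, G—H 9, F—H 14, B—H 23, D—I 15, B—I 18] → take C—H (6); add C.
Step 3: frontier [C—F 1, C—D 18, G—H 9, F—H 14, B—H 23, D—I 15, B—I 18] → take C—F (1); add F.
Step 4: frontier [C—D 18, F—G 20, G—H 9, B—H 23, D—I 15, B—I 18] → take G—H (9); add G.
Step 5: frontier [C—D 18, A—G 10, B—H 23, D—I 15, B—I 18] → take A—G (10); add A.
Step 6: frontier [A—E 7, C—D 18, B—H 23, D—I 15, B—I 18] → take A—E (7); add E.
Step 7: frontier [C—D 18, B—H 23, D—I 15, B—I 18] → take D—I (15); add D.
Step 8: frontier [B—D 1, B—H 23, B—I 18] → take B—D (1); add B.
The 6th edge added is A—E.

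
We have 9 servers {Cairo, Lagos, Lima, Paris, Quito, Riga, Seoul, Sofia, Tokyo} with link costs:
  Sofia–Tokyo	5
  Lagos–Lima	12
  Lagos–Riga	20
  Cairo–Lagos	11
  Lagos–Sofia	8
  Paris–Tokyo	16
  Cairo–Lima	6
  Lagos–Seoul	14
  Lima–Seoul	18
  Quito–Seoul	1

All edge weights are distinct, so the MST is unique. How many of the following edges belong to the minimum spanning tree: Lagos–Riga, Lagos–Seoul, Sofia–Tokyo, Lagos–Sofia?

Sort edges by weight, then run Kruskal:
Quito–Seoul (1): add — endpoints in different components.
Sofia–Tokyo (5): add — endpoints in different components.
Cairo–Lima (6): add — endpoints in different components.
Lagos–Sofia (8): add — endpoints in different components.
Cairo–Lagos (11): add — endpoints in different components.
Lagos–Lima (12): skip — Lima and Lagos already connected.
Lagos–Seoul (14): add — endpoints in different components.
Paris–Tokyo (16): add — endpoints in different components.
Lima–Seoul (18): skip — Lima and Seoul already connected.
Lagos–Riga (20): add — endpoints in different components.
MST edge set: {Quito–Seoul, Sofia–Tokyo, Cairo–Lima, Lagos–Sofia, Cairo–Lagos, Lagos–Seoul, Paris–Tokyo, Lagos–Riga}.
Of the listed edges, {Lagos–Riga, Lagos–Seoul, Sofia–Tokyo, Lagos–Sofia} are in the MST → 4.

4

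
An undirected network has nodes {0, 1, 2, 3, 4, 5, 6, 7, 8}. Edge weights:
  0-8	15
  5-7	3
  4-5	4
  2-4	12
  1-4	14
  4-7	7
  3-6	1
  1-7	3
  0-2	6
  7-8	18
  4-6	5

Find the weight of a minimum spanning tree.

49

Kruskal's algorithm — process edges by increasing weight (ties by edge label):
3-6 (1): add — endpoints in different components.
1-7 (3): add — endpoints in different components.
5-7 (3): add — endpoints in different components.
4-5 (4): add — endpoints in different components.
4-6 (5): add — endpoints in different components.
0-2 (6): add — endpoints in different components.
4-7 (7): skip — 4 and 7 already connected.
2-4 (12): add — endpoints in different components.
1-4 (14): skip — 1 and 4 already connected.
0-8 (15): add — endpoints in different components.
MST edges: 3-6, 1-7, 5-7, 4-5, 4-6, 0-2, 2-4, 0-8; total weight 1+3+3+4+5+6+12+15 = 49.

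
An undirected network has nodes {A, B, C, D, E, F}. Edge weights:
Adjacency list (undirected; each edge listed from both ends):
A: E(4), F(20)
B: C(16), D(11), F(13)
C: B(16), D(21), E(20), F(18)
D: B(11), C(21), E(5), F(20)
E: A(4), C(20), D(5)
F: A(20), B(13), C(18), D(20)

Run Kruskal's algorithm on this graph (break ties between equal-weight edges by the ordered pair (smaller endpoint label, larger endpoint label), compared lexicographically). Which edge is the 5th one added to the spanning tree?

B-C

Sort edges by weight, then run Kruskal:
A E (4): add — endpoints in different components.
D E (5): add — endpoints in different components.
B D (11): add — endpoints in different components.
B F (13): add — endpoints in different components.
B C (16): add — endpoints in different components.
The 5th edge added is B C.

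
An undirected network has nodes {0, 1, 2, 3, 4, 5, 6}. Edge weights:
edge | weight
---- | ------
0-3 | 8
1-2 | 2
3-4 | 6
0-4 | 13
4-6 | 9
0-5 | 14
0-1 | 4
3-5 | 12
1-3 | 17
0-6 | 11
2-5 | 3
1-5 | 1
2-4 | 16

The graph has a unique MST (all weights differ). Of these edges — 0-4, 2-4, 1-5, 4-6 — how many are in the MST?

Kruskal: consider edges lightest-first.
1-5 (1): add — endpoints in different components.
1-2 (2): add — endpoints in different components.
2-5 (3): skip — 2 and 5 already connected.
0-1 (4): add — endpoints in different components.
3-4 (6): add — endpoints in different components.
0-3 (8): add — endpoints in different components.
4-6 (9): add — endpoints in different components.
MST edge set: {1-5, 1-2, 0-1, 3-4, 0-3, 4-6}.
Of the listed edges, {1-5, 4-6} are in the MST → 2.

2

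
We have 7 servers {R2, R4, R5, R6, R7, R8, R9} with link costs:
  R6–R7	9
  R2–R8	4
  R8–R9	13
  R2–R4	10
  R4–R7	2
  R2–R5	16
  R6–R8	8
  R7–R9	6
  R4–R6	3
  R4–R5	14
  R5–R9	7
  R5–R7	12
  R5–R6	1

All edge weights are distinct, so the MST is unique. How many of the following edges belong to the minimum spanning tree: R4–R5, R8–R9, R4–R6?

Sort edges by weight, then run Kruskal:
R5–R6 (1): add. Components now {R4} {R9} {R2} {R7} {R5,R6} {R8}
R4–R7 (2): add. Components now {R4,R7} {R9} {R2} {R5,R6} {R8}
R4–R6 (3): add. Components now {R4,R5,R6,R7} {R9} {R2} {R8}
R2–R8 (4): add. Components now {R4,R5,R6,R7} {R9} {R2,R8}
R7–R9 (6): add. Components now {R4,R5,R6,R7,R9} {R2,R8}
R5–R9 (7): skip — R9 and R5 already connected.
R6–R8 (8): add. Components now {R2,R4,R5,R6,R7,R8,R9}
MST edge set: {R5–R6, R4–R7, R4–R6, R2–R8, R7–R9, R6–R8}.
Of the listed edges, {R4–R6} are in the MST → 1.

1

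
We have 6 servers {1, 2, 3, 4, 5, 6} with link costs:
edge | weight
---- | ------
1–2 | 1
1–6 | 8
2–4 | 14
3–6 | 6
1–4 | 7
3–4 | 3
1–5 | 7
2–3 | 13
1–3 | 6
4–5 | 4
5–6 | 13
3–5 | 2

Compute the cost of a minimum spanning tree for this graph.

18

Kruskal: consider edges lightest-first.
1–2 (1): add. Components now {1,2} {3} {4} {5} {6}
3–5 (2): add. Components now {1,2} {3,5} {4} {6}
3–4 (3): add. Components now {1,2} {3,4,5} {6}
4–5 (4): skip — 4 and 5 already connected.
1–3 (6): add. Components now {1,2,3,4,5} {6}
3–6 (6): add. Components now {1,2,3,4,5,6}
MST edges: 1–2, 3–5, 3–4, 1–3, 3–6; total weight 1+2+3+6+6 = 18.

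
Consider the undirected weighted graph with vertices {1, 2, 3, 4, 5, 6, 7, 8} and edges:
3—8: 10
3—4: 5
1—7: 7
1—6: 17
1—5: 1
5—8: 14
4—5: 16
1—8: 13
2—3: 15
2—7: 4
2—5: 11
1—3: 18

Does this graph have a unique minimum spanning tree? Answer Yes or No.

Sort edges by weight, then run Kruskal:
1—5 (1): add — endpoints in different components.
2—7 (4): add — endpoints in different components.
3—4 (5): add — endpoints in different components.
1—7 (7): add — endpoints in different components.
3—8 (10): add — endpoints in different components.
2—5 (11): skip — 2 and 5 already connected.
1—8 (13): add — endpoints in different components.
5—8 (14): skip — 5 and 8 already connected.
2—3 (15): skip — 2 and 3 already connected.
4—5 (16): skip — 4 and 5 already connected.
1—6 (17): add — endpoints in different components.
Every non-tree edge has weight strictly greater than the heaviest edge on the tree path between its endpoints, so the MST is unique.

Yes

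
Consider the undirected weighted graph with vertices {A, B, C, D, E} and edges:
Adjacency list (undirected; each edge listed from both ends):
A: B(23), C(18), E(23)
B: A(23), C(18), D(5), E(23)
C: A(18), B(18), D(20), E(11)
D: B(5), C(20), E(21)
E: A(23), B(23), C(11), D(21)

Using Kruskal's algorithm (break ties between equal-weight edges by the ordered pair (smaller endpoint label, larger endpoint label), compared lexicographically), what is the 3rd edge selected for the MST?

Sort edges by weight, then run Kruskal:
B D (5): add. Components now {A} {B,D} {C} {E}
C E (11): add. Components now {A} {B,D} {C,E}
A C (18): add. Components now {A,C,E} {B,D}
B C (18): add. Components now {A,B,C,D,E}
The 3rd edge added is A C.

A-C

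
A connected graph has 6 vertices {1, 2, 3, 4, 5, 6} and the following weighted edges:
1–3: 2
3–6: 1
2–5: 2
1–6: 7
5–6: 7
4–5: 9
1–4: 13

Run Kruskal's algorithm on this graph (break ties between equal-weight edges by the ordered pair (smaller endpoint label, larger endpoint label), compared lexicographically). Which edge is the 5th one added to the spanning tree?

Kruskal's algorithm — process edges by increasing weight (ties by edge label):
3–6 (1): add. Components now {1} {2} {3,6} {4} {5}
1–3 (2): add. Components now {1,3,6} {2} {4} {5}
2–5 (2): add. Components now {1,3,6} {2,5} {4}
1–6 (7): skip — 1 and 6 already connected.
5–6 (7): add. Components now {1,2,3,5,6} {4}
4–5 (9): add. Components now {1,2,3,4,5,6}
The 5th edge added is 4–5.

4-5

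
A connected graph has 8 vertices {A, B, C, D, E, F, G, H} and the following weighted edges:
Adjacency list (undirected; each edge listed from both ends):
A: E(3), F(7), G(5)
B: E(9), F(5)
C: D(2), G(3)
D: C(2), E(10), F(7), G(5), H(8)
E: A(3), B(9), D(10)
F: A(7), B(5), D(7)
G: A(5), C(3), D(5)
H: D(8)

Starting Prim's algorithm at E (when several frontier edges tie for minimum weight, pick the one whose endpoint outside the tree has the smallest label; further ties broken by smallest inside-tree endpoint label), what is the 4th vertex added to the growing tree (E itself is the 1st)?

C

Prim, starting at E.
Step 1: cheapest edge leaving the tree is A—E (3); add A.
Step 2: cheapest edge leaving the tree is A—G (5); add G.
Step 3: cheapest edge leaving the tree is C—G (3); add C.
Step 4: cheapest edge leaving the tree is C—D (2); add D.
Step 5: cheapest edge leaving the tree is A—F (7); add F.
Step 6: cheapest edge leaving the tree is B—F (5); add B.
Step 7: cheapest edge leaving the tree is D—H (8); add H.
Vertex order: E, A, G, C, D, F, B, H. The 4th vertex is C.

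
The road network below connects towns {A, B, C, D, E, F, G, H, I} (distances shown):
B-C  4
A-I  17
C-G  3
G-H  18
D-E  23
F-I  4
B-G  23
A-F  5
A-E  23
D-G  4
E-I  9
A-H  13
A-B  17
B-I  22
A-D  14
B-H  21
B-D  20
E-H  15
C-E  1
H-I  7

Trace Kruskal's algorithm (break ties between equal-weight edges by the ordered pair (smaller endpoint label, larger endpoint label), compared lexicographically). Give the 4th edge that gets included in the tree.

Sort edges by weight, then run Kruskal:
C-E (1): add — endpoints in different components.
C-G (3): add — endpoints in different components.
B-C (4): add — endpoints in different components.
D-G (4): add — endpoints in different components.
F-I (4): add — endpoints in different components.
A-F (5): add — endpoints in different components.
H-I (7): add — endpoints in different components.
E-I (9): add — endpoints in different components.
The 4th edge added is D-G.

D-G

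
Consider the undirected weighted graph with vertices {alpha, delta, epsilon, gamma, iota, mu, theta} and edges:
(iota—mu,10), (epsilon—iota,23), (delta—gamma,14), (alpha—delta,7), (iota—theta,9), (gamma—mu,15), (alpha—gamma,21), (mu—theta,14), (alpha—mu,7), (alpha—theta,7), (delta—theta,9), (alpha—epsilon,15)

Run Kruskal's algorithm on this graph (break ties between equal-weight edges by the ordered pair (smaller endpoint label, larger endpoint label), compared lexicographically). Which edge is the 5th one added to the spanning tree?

Sort edges by weight, then run Kruskal:
alpha—delta (7): add. Components now {alpha,delta} {theta} {gamma} {epsilon} {mu} {iota}
alpha—mu (7): add. Components now {alpha,delta,mu} {theta} {gamma} {epsilon} {iota}
alpha—theta (7): add. Components now {alpha,delta,mu,theta} {gamma} {epsilon} {iota}
delta—theta (9): skip — theta and delta already connected.
iota—theta (9): add. Components now {alpha,delta,iota,mu,theta} {gamma} {epsilon}
iota—mu (10): skip — mu and iota already connected.
delta—gamma (14): add. Components now {alpha,delta,gamma,iota,mu,theta} {epsilon}
mu—theta (14): skip — theta and mu already connected.
alpha—epsilon (15): add. Components now {alpha,delta,epsilon,gamma,iota,mu,theta}
The 5th edge added is delta—gamma.

delta-gamma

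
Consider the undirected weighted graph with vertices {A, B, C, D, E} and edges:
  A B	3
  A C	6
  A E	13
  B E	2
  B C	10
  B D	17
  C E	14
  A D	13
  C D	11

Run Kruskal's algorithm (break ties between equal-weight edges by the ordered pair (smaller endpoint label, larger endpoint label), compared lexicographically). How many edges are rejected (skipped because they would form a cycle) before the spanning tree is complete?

Sort edges by weight, then run Kruskal:
B E (2): add. Components now {A} {B,E} {C} {D}
A B (3): add. Components now {A,B,E} {C} {D}
A C (6): add. Components now {A,B,C,E} {D}
B C (10): skip — B and C already connected.
C D (11): add. Components now {A,B,C,D,E}
Edges rejected before the tree was complete: 1.

1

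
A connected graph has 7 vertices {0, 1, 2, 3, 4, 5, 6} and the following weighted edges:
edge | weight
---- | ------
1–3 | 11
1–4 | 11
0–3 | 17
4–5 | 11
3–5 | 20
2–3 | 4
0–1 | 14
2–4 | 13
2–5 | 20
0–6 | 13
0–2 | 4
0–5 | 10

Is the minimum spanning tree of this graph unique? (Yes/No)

Sort edges by weight, then run Kruskal:
0–2 (4): add. Components now {0,2} {1} {3} {4} {5} {6}
2–3 (4): add. Components now {0,2,3} {1} {4} {5} {6}
0–5 (10): add. Components now {0,2,3,5} {1} {4} {6}
1–3 (11): add. Components now {0,1,2,3,5} {4} {6}
1–4 (11): add. Components now {0,1,2,3,4,5} {6}
4–5 (11): skip — 4 and 5 already connected.
0–6 (13): add. Components now {0,1,2,3,4,5,6}
Non-tree edge 4–5 has weight 11, equal to the heaviest edge on its tree cycle — swapping gives another MST of the same weight. Not unique.

No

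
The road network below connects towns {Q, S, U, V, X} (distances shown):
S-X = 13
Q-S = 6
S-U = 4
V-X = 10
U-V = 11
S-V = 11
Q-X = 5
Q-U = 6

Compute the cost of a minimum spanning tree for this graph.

Prim's algorithm from V:
Step 1: cheapest edge leaving the tree is V-X (10); add X.
Step 2: cheapest edge leaving the tree is Q-X (5); add Q.
Step 3: cheapest edge leaving the tree is Q-S (6); add S.
Step 4: cheapest edge leaving the tree is S-U (4); add U.
MST edges: V-X, Q-X, Q-S, S-U; total weight 10+5+6+4 = 25.

25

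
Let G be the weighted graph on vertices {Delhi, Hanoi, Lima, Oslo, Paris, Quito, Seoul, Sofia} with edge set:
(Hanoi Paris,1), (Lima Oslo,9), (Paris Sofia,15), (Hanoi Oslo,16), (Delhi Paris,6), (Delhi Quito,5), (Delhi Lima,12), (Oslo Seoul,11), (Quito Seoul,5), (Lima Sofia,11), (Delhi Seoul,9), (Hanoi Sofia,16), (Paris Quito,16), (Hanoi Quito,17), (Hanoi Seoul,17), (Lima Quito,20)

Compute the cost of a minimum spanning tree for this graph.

Grow the tree from Hanoi using Prim:
Step 1: cheapest edge leaving the tree is Hanoi Paris (1); add Paris.
Step 2: cheapest edge leaving the tree is Delhi Paris (6); add Delhi.
Step 3: cheapest edge leaving the tree is Delhi Quito (5); add Quito.
Step 4: cheapest edge leaving the tree is Quito Seoul (5); add Seoul.
Step 5: cheapest edge leaving the tree is Oslo Seoul (11); add Oslo.
Step 6: cheapest edge leaving the tree is Lima Oslo (9); add Lima.
Step 7: cheapest edge leaving the tree is Lima Sofia (11); add Sofia.
MST edges: Hanoi Paris, Delhi Paris, Delhi Quito, Quito Seoul, Oslo Seoul, Lima Oslo, Lima Sofia; total weight 1+6+5+5+11+9+11 = 48.

48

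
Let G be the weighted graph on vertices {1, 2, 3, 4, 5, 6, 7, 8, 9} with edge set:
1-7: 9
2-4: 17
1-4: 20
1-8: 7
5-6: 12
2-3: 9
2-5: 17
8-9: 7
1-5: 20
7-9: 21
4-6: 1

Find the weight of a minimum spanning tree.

Sort edges by weight, then run Kruskal:
4-6 (1): add — endpoints in different components.
1-8 (7): add — endpoints in different components.
8-9 (7): add — endpoints in different components.
1-7 (9): add — endpoints in different components.
2-3 (9): add — endpoints in different components.
5-6 (12): add — endpoints in different components.
2-4 (17): add — endpoints in different components.
2-5 (17): skip — 2 and 5 already connected.
1-4 (20): add — endpoints in different components.
MST edges: 4-6, 1-8, 8-9, 1-7, 2-3, 5-6, 2-4, 1-4; total weight 1+7+7+9+9+12+17+20 = 82.

82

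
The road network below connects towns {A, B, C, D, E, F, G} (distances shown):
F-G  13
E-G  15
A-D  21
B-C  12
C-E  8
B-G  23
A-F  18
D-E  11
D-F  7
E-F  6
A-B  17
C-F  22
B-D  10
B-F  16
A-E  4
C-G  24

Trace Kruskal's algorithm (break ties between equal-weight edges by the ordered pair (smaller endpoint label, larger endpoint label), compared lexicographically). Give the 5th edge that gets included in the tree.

Sort edges by weight, then run Kruskal:
A-E (4): add. Components now {A,E} {B} {C} {D} {F} {G}
E-F (6): add. Components now {A,E,F} {B} {C} {D} {G}
D-F (7): add. Components now {A,D,E,F} {B} {C} {G}
C-E (8): add. Components now {A,C,D,E,F} {B} {G}
B-D (10): add. Components now {A,B,C,D,E,F} {G}
D-E (11): skip — D and E already connected.
B-C (12): skip — B and C already connected.
F-G (13): add. Components now {A,B,C,D,E,F,G}
The 5th edge added is B-D.

B-D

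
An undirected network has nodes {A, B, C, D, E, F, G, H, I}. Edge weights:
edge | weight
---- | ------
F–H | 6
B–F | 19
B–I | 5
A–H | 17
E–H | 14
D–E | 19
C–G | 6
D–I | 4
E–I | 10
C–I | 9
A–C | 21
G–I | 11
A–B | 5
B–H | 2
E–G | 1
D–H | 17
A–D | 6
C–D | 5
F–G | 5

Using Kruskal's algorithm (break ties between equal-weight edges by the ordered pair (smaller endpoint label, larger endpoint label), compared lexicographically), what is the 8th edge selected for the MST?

Kruskal: consider edges lightest-first.
E–G (1): add — endpoints in different components.
B–H (2): add — endpoints in different components.
D–I (4): add — endpoints in different components.
A–B (5): add — endpoints in different components.
B–I (5): add — endpoints in different components.
C–D (5): add — endpoints in different components.
F–G (5): add — endpoints in different components.
A–D (6): skip — A and D already connected.
C–G (6): add — endpoints in different components.
The 8th edge added is C–G.

C-G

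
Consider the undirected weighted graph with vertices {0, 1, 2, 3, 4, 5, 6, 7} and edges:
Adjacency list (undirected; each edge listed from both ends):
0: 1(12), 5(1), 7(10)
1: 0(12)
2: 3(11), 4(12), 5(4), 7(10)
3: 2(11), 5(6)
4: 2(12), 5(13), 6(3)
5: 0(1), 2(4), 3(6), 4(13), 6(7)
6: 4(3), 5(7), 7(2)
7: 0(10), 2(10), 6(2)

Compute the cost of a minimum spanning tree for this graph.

Sort edges by weight, then run Kruskal:
0–5 (1): add — endpoints in different components.
6–7 (2): add — endpoints in different components.
4–6 (3): add — endpoints in different components.
2–5 (4): add — endpoints in different components.
3–5 (6): add — endpoints in different components.
5–6 (7): add — endpoints in different components.
0–7 (10): skip — 0 and 7 already connected.
2–7 (10): skip — 2 and 7 already connected.
2–3 (11): skip — 2 and 3 already connected.
0–1 (12): add — endpoints in different components.
MST edges: 0–5, 6–7, 4–6, 2–5, 3–5, 5–6, 0–1; total weight 1+2+3+4+6+7+12 = 35.

35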